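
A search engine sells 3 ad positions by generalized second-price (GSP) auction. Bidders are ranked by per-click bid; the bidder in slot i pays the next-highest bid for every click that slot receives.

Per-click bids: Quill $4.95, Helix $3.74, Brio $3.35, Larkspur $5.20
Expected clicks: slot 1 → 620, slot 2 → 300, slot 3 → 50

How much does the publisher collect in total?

Total revenue: $4358.50

Ranked by bid: $5.20 (Larkspur) > $4.95 (Quill) > $3.74 (Helix) > $3.35 (Brio)
Slot 1: Larkspur pays $4.95 × 620 = $3069.00
Slot 2: Quill pays $3.74 × 300 = $1122.00
Slot 3: Helix pays $3.35 × 50 = $167.50
Total = $4358.50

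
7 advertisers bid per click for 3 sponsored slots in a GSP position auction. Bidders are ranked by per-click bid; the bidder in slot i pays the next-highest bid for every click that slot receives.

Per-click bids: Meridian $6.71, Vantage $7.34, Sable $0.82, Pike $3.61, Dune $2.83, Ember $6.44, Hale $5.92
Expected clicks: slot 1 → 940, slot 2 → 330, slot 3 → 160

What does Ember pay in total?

Sorting advertisers: $7.34 (Vantage) > $6.71 (Meridian) > $6.44 (Ember) > $5.92 (Hale) > …
Ember holds slot 3 → pays next bid $5.92 × 160 clicks = $947.20.

Ember pays $947.20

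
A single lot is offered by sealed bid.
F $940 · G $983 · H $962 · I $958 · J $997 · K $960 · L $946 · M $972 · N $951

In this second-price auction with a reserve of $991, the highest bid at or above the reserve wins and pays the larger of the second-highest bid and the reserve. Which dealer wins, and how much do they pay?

J pays $991

Rule: the highest bid at or above the reserve wins and pays the larger of the second-highest bid and the reserve.
Bids in order: 997 (J) > 983 (G) > 972 (M) > 962 (H) > 960 (K) > 958 (I) > …
J has the top bid at or above the reserve ($997).
Second-highest bid $983 is below the reserve $991, so the reserve binds → payment $991.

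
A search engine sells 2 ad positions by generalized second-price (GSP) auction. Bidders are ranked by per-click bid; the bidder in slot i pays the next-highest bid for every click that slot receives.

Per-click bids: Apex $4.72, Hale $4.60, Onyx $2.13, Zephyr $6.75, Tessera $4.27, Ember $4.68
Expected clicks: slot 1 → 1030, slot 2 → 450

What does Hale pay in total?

Hale pays $0.00

Sorting advertisers: $6.75 (Zephyr) > $4.72 (Apex) > $4.68 (Ember) > …
Hale ranks below slot 2 → no slot, pays nothing.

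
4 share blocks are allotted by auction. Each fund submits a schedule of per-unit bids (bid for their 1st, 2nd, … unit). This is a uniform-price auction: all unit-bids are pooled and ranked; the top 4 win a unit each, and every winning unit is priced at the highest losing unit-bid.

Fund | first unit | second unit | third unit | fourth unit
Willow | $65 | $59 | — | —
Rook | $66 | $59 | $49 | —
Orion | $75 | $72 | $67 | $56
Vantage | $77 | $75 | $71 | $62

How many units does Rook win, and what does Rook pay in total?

Merging the schedules and taking the best 4: 77 (Vantage-1), 75 (Orion-1), 75 (Vantage-2), 72 (Orion-2)
The (k+1)-th unit-bid is $71.
Rook wins 0 unit(s) at $71 each.

Rook: 0 units, pays $0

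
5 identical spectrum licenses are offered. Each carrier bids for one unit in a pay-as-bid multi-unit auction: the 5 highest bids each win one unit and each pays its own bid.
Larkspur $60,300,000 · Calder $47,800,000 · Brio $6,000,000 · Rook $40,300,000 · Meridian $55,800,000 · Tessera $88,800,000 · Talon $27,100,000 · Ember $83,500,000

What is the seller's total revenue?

Total revenue: $336,200,000

Ordering the bids: 88,800,000 (Tessera), 83,500,000 (Ember), 60,300,000 (Larkspur), 55,800,000 (Meridian), 47,800,000 (Calder), 40,300,000 (Rook), 27,100,000 (Talon), …
Winners (5 units): Tessera, Ember, Larkspur, Meridian, Calder.
Total revenue = 88,800,000 + 83,500,000 + 60,300,000 + 55,800,000 + 47,800,000 = $336,200,000.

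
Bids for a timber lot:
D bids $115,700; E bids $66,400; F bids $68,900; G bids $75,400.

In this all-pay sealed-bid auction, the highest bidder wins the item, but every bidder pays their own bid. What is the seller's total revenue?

Rule: the highest bidder wins the item, but every bidder pays their own bid.
Bids ranked: 115,700 (D) > 75,400 (G) > 68,900 (F) > 66,400 (E)
Every bidder forfeits their bid regardless of winning.
Revenue = 115,700 + 66,400 + 68,900 + 75,400 = $326,400.

Total revenue: $326,400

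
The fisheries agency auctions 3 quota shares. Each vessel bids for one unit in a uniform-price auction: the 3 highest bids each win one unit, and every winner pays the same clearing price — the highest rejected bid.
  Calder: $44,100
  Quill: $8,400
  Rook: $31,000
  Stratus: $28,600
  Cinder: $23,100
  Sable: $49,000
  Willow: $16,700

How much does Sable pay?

Ordering the bids: 49,000 (Sable), 44,100 (Calder), 31,000 (Rook), 28,600 (Stratus), 23,100 (Cinder), …
The 3 highest are Sable, Calder, Rook.
First losing bid is Stratus's $28,600, which sets the uniform price.
Sable wins → pays $28,600.

Sable pays $28,600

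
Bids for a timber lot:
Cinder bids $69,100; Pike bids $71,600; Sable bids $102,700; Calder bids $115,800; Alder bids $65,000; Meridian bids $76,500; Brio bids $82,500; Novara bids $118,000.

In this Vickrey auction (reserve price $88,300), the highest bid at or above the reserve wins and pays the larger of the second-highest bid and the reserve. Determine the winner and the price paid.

Novara pays $115,800

Bids ranked: 118,000 (Novara) > 115,800 (Calder) > 102,700 (Sable) > 82,500 (Brio) > 76,500 (Meridian) > 71,600 (Pike) > …
Novara has the top bid at or above the reserve ($118,000).
max(second-highest $115,800, reserve $88,300) = $115,800; the reserve does not bind.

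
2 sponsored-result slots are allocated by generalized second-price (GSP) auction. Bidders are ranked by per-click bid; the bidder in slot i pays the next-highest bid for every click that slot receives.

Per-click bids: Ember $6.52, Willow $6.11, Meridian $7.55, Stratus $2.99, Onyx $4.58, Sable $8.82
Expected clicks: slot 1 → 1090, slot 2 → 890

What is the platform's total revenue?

Total revenue: $14032.30

Sorting advertisers: $8.82 (Sable) > $7.55 (Meridian) > $6.52 (Ember) > …
Slot 1: Sable pays $7.55 × 1090 = $8229.50
Slot 2: Meridian pays $6.52 × 890 = $5802.80
Total = $14032.30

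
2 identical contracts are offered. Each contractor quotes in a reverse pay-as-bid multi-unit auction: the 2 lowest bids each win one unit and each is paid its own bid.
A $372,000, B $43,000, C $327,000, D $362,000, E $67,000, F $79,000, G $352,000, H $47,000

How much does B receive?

Sorting: 43,000 (B), 47,000 (H), 67,000 (E), 79,000 (F), …
Winners (2 units): B, H.
B wins → own bid $43,000.

B is paid $43,000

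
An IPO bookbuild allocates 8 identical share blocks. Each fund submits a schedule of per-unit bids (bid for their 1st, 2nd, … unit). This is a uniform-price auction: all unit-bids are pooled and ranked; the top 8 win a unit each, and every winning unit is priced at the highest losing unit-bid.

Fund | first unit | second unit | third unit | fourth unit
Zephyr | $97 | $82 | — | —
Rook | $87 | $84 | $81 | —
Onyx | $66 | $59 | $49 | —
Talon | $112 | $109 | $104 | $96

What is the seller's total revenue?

Total revenue: $648

All unit-bids, highest first — top 8: 112 (Talon-1), 109 (Talon-2), 104 (Talon-3), 97 (Zephyr-1), 96 (Talon-4), 87 (Rook-1), 84 (Rook-2), 82 (Zephyr-2)
First bid not allocated: $81.
Allocation: Rook 2, Talon 4, Zephyr 2. Every unit priced at $81.
Revenue = 8 × 81 = $648.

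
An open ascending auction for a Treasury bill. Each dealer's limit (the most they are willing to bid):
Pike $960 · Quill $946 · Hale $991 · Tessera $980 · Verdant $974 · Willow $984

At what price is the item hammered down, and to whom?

Hale wins at $984

Sorting limits: 991 (Hale) > 984 (Willow) > 980 (Tessera) > 974 (Verdant) > 960 (Pike) > 946 (Quill)
Willow is the last rival to drop out, at $984; Hale remains and wins at that price.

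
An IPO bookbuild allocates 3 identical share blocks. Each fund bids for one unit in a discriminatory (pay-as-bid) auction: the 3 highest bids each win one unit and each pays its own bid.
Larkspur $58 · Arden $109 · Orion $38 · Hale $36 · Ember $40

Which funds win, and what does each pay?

Arden $109, Larkspur $58, Ember $40

Bids ranked high→low: 109 (Arden), 58 (Larkspur), 40 (Ember), 38 (Orion), 36 (Hale)
The 3 highest are Arden, Larkspur, Ember.
Each winner pays its own bid: Arden $109, Larkspur $58, Ember $40.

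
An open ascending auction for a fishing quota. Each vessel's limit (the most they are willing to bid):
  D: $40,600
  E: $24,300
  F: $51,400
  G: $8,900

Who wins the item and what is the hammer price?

Rule: the price rises until one bidder remains; the winner pays the price at which the last rival dropped out.
Limits in order: 51,400 (F) > 40,600 (D) > 24,300 (E) > 8,900 (G)
Bidding ends when D exits at $40,600; F takes it.

F wins at $40,600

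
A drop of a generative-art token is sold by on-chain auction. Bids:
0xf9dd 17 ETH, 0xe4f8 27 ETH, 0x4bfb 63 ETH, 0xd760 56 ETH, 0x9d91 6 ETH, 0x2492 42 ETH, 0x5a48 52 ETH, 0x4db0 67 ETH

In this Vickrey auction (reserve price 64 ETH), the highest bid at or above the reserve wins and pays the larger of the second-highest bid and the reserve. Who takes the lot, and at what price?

Rule: the highest bid at or above the reserve wins and pays the larger of the second-highest bid and the reserve.
Sorting bids: 67 (0x4db0) > 63 (0x4bfb) > 56 (0xd760) > 52 (0x5a48) > 42 (0x2492) > 27 (0xe4f8) > …
Highest eligible bid: 0x4db0 at 67 ETH.
max(second-highest 63 ETH, reserve 64 ETH) = 64 ETH.

0x4db0 pays 64 ETH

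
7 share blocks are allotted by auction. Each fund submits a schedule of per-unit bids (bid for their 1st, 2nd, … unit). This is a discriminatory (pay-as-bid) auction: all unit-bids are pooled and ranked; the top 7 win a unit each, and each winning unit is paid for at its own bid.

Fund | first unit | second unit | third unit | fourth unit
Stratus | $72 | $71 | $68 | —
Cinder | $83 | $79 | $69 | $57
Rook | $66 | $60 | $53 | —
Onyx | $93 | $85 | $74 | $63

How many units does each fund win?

Cinder 2, Onyx 3, Stratus 2

Pooled unit-bids ranked (top 7): 93 (Onyx-1), 85 (Onyx-2), 83 (Cinder-1), 79 (Cinder-2), 74 (Onyx-3), 72 (Stratus-1), 71 (Stratus-2)
Next rejected bid: $69 (not a price — pay-as-bid).
Allocation: Cinder 2, Onyx 3, Stratus 2.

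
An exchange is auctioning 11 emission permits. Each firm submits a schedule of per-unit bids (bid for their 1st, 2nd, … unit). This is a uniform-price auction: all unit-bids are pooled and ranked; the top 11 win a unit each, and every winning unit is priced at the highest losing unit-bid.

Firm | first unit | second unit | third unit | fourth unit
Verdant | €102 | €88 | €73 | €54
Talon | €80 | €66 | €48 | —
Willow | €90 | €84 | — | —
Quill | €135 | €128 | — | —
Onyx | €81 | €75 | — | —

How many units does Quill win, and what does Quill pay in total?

Merging the schedules and taking the best 11: 135 (Quill-1), 128 (Quill-2), 102 (Verdant-1), 90 (Willow-1), 88 (Verdant-2), 84 (Willow-2), 81 (Onyx-1), 80 (Talon-1), 75 (Onyx-2), 73 (Verdant-3), 66 (Talon-2)
The (k+1)-th unit-bid is €54.
Quill wins 2 unit(s) at €54 each.

Quill: 2 units, pays €108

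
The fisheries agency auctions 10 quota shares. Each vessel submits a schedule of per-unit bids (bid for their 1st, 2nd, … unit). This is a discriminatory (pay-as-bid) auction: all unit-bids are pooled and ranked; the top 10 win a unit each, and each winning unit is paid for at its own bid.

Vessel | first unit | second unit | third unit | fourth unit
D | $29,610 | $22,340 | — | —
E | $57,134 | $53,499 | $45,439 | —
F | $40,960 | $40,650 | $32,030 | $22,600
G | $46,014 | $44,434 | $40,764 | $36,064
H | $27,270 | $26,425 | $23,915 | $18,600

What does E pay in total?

E pays $156,072

All unit-bids, highest first — top 10: 57,134 (E-1), 53,499 (E-2), 46,014 (G-1), 45,439 (E-3), 44,434 (G-2), 40,960 (F-1), 40,764 (G-3), 40,650 (F-2), 36,064 (G-4), 32,030 (F-3)
Next rejected bid: $29,610 (not a price — pay-as-bid).
E's winning unit-bids: 57,134 + 53,499 + 45,439 = $156,072.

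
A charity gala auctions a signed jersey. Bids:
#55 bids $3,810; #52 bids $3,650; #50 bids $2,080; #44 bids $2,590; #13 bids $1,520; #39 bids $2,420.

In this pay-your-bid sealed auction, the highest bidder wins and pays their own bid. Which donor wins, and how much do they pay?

Bids ranked: 3,810 (#55) > 3,650 (#52) > 2,590 (#44) > 2,420 (#39) > 2,080 (#50) > 1,520 (#13)
First-price: #55 pays what they bid, $3,810.

#55 pays $3,810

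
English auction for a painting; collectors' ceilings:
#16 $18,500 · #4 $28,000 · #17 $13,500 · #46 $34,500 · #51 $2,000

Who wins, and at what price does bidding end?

#46 wins at $28,000

Rule: the price rises until one bidder remains; the winner pays the price at which the last rival dropped out.
Limits ranked: 34,500 (#46) > 28,000 (#4) > 18,500 (#16) > 13,500 (#17) > 2,000 (#51)
Once the price passes $28,000, only #46 is left; the hammer falls at #4's limit of $28,000.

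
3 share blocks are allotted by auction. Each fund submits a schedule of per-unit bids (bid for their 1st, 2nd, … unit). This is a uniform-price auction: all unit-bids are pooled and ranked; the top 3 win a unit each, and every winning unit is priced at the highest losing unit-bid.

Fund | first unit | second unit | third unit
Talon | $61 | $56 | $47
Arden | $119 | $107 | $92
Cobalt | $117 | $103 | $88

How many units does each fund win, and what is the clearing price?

All unit-bids, highest first — top 3: 119 (Arden-1), 117 (Cobalt-1), 107 (Arden-2)
First bid not allocated: $103.
Allocation: Arden 2, Cobalt 1.

Arden 2, Cobalt 1; clearing price $103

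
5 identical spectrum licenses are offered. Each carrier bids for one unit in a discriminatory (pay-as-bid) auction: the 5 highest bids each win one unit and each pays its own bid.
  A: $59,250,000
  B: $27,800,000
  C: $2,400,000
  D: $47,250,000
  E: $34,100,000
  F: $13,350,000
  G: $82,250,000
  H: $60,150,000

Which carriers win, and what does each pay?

G $82,250,000, H $60,150,000, A $59,250,000, D $47,250,000, E $34,100,000

Sorting: 82,250,000 (G), 60,150,000 (H), 59,250,000 (A), 47,250,000 (D), 34,100,000 (E), 27,800,000 (B), 13,350,000 (F), …
The 5 highest are G, H, A, D, E.
Each winner pays its own bid: G $82,250,000, H $60,150,000, A $59,250,000, D $47,250,000, E $34,100,000.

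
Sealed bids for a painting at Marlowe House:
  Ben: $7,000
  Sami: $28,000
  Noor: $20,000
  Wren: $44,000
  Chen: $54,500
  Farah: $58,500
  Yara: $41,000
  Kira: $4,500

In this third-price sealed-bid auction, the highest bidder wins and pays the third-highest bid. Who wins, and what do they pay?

Farah pays $44,000

Rule: the highest bidder wins and pays the third-highest bid.
Bids in order: 58,500 (Farah) > 54,500 (Chen) > 44,000 (Wren) > 41,000 (Yara) > 28,000 (Sami) > 20,000 (Noor) > …
Farah is highest; pays the third-highest bid, $44,000.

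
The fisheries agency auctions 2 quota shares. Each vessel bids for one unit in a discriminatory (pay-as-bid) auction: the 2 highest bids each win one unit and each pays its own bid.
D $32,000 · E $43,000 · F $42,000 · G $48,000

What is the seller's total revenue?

Bids ranked high→low: 48,000 (G), 43,000 (E), 42,000 (F), 32,000 (D)
Winners (2 units): G, E.
Total revenue = 48,000 + 43,000 = $91,000.

Total revenue: $91,000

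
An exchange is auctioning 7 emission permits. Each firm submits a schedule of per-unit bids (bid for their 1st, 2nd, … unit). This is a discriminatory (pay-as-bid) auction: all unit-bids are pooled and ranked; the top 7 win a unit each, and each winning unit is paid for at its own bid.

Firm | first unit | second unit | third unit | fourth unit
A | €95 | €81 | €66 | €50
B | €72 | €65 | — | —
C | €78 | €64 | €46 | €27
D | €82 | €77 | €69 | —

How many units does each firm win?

Merging the schedules and taking the best 7: 95 (A-1), 82 (D-1), 81 (A-2), 78 (C-1), 77 (D-2), 72 (B-1), 69 (D-3)
Next rejected bid: €66 (not a price — pay-as-bid).
Allocation: A 2, B 1, C 1, D 3.

A 2, B 1, C 1, D 3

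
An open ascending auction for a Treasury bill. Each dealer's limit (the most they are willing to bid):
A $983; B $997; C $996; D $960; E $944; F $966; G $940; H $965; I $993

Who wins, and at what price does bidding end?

Limits in order: 997 (B) > 996 (C) > 993 (I) > 983 (A) > 966 (F) > 965 (H) > …
C is the last rival to drop out, at $996; B remains and wins at that price.

B wins at $996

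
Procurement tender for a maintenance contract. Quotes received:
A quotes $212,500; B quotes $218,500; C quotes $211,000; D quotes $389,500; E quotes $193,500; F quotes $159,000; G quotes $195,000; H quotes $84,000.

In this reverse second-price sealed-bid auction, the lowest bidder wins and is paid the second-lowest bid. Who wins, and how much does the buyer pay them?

H is paid $159,000

Rule: the lowest bidder wins and is paid the second-lowest bid.
Bids ranked: 84,000 (H) < 159,000 (F) < 193,500 (E) < 195,000 (G) < 211,000 (C) < 212,500 (A) < …
Second-price: H is paid F's bid of $159,000.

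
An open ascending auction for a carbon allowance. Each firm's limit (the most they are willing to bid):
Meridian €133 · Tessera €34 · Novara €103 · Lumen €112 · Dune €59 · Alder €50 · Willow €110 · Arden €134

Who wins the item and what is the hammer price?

Arden wins at €133

Limits ranked: 134 (Arden) > 133 (Meridian) > 112 (Lumen) > 110 (Willow) > 103 (Novara) > 59 (Dune) > …
Once the price passes €133, only Arden is left; the hammer falls at Meridian's limit of €133.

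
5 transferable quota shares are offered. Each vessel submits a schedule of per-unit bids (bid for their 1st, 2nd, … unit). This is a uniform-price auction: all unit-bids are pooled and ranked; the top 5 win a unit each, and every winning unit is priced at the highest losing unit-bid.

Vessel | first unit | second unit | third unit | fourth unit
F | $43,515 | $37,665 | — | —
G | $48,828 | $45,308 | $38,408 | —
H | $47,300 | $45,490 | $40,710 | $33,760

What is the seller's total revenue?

Total revenue: $203,550

All unit-bids, highest first — top 5: 48,828 (G-1), 47,300 (H-1), 45,490 (H-2), 45,308 (G-2), 43,515 (F-1)
Highest rejected unit-bid = $40,710.
Allocation: F 1, G 2, H 2. Every unit priced at $40,710.
Revenue = 5 × 40,710 = $203,550.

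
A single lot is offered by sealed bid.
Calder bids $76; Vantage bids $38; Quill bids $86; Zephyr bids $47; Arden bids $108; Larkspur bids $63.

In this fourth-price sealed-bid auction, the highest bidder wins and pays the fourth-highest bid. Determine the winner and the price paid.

Arden pays $63

Rule: the highest bidder wins and pays the fourth-highest bid.
Sorting bids: 108 (Arden) > 86 (Quill) > 76 (Calder) > 63 (Larkspur) > 47 (Zephyr) > 38 (Vantage)
Arden wins; payment is bid #4 in the ranking = $63.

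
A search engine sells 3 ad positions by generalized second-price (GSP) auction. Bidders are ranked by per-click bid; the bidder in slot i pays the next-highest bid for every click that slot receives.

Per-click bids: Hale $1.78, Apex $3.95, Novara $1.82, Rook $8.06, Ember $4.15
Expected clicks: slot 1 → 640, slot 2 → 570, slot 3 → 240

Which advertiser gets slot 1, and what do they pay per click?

Ranked by bid: $8.06 (Rook) > $4.15 (Ember) > $3.95 (Apex) > $1.82 (Novara) > …
Slot 1 goes to the first-ranked bidder, Rook, who pays the next bid down: $4.15/click.

Rook; $4.15 per click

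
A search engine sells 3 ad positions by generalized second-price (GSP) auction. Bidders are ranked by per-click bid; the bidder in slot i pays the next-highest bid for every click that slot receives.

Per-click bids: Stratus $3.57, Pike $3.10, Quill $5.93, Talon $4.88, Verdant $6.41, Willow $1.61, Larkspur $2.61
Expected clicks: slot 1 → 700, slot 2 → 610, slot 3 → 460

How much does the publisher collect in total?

Total revenue: $8770.00

Ranked by bid: $6.41 (Verdant) > $5.93 (Quill) > $4.88 (Talon) > $3.57 (Stratus) > …
Slot 1: Verdant pays $5.93 × 700 = $4151.00
Slot 2: Quill pays $4.88 × 610 = $2976.80
Slot 3: Talon pays $3.57 × 460 = $1642.20
Total = $8770.00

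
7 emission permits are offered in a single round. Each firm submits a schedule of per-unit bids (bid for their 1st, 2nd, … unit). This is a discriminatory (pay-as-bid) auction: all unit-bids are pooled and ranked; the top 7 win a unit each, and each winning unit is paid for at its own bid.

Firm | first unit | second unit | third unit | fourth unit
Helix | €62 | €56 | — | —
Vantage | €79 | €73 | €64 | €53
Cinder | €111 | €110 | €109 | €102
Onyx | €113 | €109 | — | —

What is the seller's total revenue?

Total revenue: €733

Merging the schedules and taking the best 7: 113 (Onyx-1), 111 (Cinder-1), 110 (Cinder-2), 109 (Cinder-3), 109 (Onyx-2), 102 (Cinder-4), 79 (Vantage-1)
Next rejected bid: €73 (not a price — pay-as-bid).
Each winning unit pays its own bid.
Revenue = 113 + 111 + 110 + 109 + 109 + 102 + 79 = €733.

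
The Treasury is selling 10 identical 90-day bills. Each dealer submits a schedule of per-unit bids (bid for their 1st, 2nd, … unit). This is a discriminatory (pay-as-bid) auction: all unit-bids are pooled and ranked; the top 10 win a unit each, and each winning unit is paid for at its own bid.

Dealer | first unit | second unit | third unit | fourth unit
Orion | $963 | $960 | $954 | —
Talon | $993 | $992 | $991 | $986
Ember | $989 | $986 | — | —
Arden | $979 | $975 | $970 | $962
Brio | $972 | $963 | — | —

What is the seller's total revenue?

All unit-bids, highest first — top 10: 993 (Talon-1), 992 (Talon-2), 991 (Talon-3), 989 (Ember-1), 986 (Talon-4), 986 (Ember-2), 979 (Arden-1), 975 (Arden-2), 972 (Brio-1), 970 (Arden-3)
Next rejected bid: $963 (not a price — pay-as-bid).
Each winning unit pays its own bid.
Revenue = 993 + 992 + 991 + 989 + 986 + 986 + 979 + 975 + 972 + 970 = $9,833.

Total revenue: $9,833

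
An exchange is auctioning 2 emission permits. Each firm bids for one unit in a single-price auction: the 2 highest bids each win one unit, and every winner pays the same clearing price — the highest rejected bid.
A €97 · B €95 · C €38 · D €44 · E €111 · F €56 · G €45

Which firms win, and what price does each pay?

E, A; each pays €95

Sorting: 111 (E), 97 (A), 95 (B), 56 (F), …
Winners (2 units): E, A.
Highest unsuccessful bid: €95 → clearing price.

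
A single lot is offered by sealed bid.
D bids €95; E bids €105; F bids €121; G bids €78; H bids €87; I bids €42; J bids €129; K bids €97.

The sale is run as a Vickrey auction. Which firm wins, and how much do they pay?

J pays €121

Bids in order: 129 (J) > 121 (F) > 105 (E) > 97 (K) > 95 (D) > 87 (H) > …
J is highest; pays the second-highest bid, €121.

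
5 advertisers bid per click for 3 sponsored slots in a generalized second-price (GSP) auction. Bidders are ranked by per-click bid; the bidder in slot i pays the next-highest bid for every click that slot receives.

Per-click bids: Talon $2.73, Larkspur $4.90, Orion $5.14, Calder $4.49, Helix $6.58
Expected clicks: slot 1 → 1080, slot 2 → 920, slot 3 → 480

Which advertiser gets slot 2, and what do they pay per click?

Per-click bids in order: $6.58 (Helix) > $5.14 (Orion) > $4.90 (Larkspur) > $4.49 (Calder) > …
Slot 2 goes to the second-ranked bidder, Orion, who pays the next bid down: $4.90/click.

Orion; $4.90 per click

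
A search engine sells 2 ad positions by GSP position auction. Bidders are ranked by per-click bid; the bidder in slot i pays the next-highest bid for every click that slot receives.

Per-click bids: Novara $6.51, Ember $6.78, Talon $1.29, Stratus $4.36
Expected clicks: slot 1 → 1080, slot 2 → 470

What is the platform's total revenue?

Sorting advertisers: $6.78 (Ember) > $6.51 (Novara) > $4.36 (Stratus) > …
Slot 1: Ember pays $6.51 × 1080 = $7030.80
Slot 2: Novara pays $4.36 × 470 = $2049.20
Total = $9080.00

Total revenue: $9080.00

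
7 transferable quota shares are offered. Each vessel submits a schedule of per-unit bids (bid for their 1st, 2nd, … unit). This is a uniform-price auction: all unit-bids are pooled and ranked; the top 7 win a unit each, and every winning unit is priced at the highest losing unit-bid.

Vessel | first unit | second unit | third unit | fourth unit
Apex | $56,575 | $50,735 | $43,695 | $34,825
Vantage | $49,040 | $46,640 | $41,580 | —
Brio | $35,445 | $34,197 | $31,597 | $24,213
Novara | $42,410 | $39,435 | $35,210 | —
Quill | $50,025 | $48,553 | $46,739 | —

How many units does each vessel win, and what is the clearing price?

Apex 2, Quill 3, Vantage 2; clearing price $43,695

Pooled unit-bids ranked (top 7): 56,575 (Apex-1), 50,735 (Apex-2), 50,025 (Quill-1), 49,040 (Vantage-1), 48,553 (Quill-2), 46,739 (Quill-3), 46,640 (Vantage-2)
Highest rejected unit-bid = $43,695.
Allocation: Apex 2, Quill 3, Vantage 2.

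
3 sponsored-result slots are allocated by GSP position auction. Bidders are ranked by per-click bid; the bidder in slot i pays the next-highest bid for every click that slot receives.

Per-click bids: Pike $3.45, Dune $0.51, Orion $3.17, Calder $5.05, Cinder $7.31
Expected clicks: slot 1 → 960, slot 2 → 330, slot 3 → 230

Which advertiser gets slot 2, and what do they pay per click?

Calder; $3.45 per click

Sorting advertisers: $7.31 (Cinder) > $5.05 (Calder) > $3.45 (Pike) > $3.17 (Orion) > …
Slot 2 goes to the second-ranked bidder, Calder, who pays the next bid down: $3.45/click.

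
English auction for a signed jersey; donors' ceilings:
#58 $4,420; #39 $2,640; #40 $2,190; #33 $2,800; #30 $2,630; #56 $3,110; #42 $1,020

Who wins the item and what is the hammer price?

Rule: the price rises until one bidder remains; the winner pays the price at which the last rival dropped out.
Limits ranked: 4,420 (#58) > 3,110 (#56) > 2,800 (#33) > 2,640 (#39) > 2,630 (#30) > 2,190 (#40) > …
Bidding ends when #56 exits at $3,110; #58 takes it.

#58 wins at $3,110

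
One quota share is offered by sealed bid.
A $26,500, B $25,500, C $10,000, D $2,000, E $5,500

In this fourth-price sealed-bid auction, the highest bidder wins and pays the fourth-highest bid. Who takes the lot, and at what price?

A pays $5,500

Fourth-price sealed-bid auction: the highest bidder wins and pays the fourth-highest bid.
Sorting bids: 26,500 (A) > 25,500 (B) > 10,000 (C) > 5,500 (E) > 2,000 (D)
A is highest; pays the fourth-highest bid, $5,500.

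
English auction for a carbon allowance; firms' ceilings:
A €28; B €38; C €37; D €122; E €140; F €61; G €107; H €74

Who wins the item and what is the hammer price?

Rule: the price rises until one bidder remains; the winner pays the price at which the last rival dropped out.
Limits in order: 140 (E) > 122 (D) > 107 (G) > 74 (H) > 61 (F) > 38 (B) > …
D is the last rival to drop out, at €122; E remains and wins at that price.

E wins at €122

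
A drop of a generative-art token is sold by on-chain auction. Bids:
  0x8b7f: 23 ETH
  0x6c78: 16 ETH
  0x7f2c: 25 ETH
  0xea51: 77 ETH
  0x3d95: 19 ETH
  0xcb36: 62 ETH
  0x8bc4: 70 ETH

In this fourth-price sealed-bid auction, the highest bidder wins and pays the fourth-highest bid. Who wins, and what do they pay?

0xea51 pays 25 ETH

Sorting bids: 77 (0xea51) > 70 (0x8bc4) > 62 (0xcb36) > 25 (0x7f2c) > 23 (0x8b7f) > 19 (0x3d95) > …
0xea51 is highest; pays the fourth-highest bid, 25 ETH.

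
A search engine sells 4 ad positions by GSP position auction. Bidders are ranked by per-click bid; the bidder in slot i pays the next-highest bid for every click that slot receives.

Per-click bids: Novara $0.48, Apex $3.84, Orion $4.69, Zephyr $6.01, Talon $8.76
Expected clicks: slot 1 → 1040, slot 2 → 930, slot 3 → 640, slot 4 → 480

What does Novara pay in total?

Novara pays $0.00

Per-click bids in order: $8.76 (Talon) > $6.01 (Zephyr) > $4.69 (Orion) > $3.84 (Apex) > $0.48 (Novara)
Novara ranks below slot 4 → no slot, pays nothing.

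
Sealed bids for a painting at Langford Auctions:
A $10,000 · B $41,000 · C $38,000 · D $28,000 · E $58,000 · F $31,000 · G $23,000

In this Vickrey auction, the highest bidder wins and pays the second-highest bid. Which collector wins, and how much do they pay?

E pays $41,000

Bids ranked: 58,000 (E) > 41,000 (B) > 38,000 (C) > 31,000 (F) > 28,000 (D) > 23,000 (G) > …
E wins with the highest bid; price is set by the runner-up at $41,000.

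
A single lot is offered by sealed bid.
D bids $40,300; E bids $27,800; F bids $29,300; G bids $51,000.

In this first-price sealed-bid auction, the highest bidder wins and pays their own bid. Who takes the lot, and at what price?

Sorting bids: 51,000 (G) > 40,300 (D) > 29,300 (F) > 27,800 (E)
G is highest → pays own bid, $51,000.

G pays $51,000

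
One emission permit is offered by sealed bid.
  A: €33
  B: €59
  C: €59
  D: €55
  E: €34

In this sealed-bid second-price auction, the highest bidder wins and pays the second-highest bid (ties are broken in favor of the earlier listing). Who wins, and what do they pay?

Bids ranked: 59 (B) > 59 (C) > 55 (D) > 34 (E) > 33 (A)
B and C tie at €59; tie-break gives it to B.
B is highest; pays the second-highest bid, €59.

B pays €59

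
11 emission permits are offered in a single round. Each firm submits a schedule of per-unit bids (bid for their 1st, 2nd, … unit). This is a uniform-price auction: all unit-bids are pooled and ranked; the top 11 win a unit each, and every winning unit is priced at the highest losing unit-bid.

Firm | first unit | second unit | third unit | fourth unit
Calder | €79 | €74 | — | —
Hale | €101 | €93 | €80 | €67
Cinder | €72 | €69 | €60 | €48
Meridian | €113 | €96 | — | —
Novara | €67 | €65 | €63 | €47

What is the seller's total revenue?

Total revenue: €715

Pooled unit-bids ranked (top 11): 113 (Meridian-1), 101 (Hale-1), 96 (Meridian-2), 93 (Hale-2), 80 (Hale-3), 79 (Calder-1), 74 (Calder-2), 72 (Cinder-1), 69 (Cinder-2), 67 (Hale-4), 67 (Novara-1)
The (k+1)-th unit-bid is €65.
Allocation: Calder 2, Cinder 2, Hale 4, Meridian 2, Novara 1. Every unit priced at €65.
Revenue = 11 × 65 = €715.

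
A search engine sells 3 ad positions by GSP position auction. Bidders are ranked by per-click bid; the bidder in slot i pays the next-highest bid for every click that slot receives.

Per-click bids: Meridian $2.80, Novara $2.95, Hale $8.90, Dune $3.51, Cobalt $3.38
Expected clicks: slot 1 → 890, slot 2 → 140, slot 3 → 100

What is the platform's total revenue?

Sorting advertisers: $8.90 (Hale) > $3.51 (Dune) > $3.38 (Cobalt) > $2.95 (Novara) > …
Slot 1: Hale pays $3.51 × 890 = $3123.90
Slot 2: Dune pays $3.38 × 140 = $473.20
Slot 3: Cobalt pays $2.95 × 100 = $295.00
Total = $3892.10

Total revenue: $3892.10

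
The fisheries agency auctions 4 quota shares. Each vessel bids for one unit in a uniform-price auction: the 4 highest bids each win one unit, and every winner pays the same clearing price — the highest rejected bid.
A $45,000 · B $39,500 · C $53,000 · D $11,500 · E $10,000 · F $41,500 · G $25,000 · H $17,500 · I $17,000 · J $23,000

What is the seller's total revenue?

Bids ranked high→low: 53,000 (C), 45,000 (A), 41,500 (F), 39,500 (B), 25,000 (G), 23,000 (J), …
Top 4: C, A, F, B.
First losing bid is G's $25,000, which sets the uniform price.
Total revenue = 4 × $25,000 = $100,000.

Total revenue: $100,000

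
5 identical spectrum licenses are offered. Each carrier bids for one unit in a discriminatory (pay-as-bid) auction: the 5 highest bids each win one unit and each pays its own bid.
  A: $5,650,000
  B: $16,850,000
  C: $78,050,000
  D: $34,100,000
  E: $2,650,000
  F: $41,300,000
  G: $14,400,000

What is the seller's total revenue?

Sorting: 78,050,000 (C), 41,300,000 (F), 34,100,000 (D), 16,850,000 (B), 14,400,000 (G), 5,650,000 (A), 2,650,000 (E)
Top 5: C, F, D, B, G.
Total revenue = 78,050,000 + 41,300,000 + 34,100,000 + 16,850,000 + 14,400,000 = $184,700,000.

Total revenue: $184,700,000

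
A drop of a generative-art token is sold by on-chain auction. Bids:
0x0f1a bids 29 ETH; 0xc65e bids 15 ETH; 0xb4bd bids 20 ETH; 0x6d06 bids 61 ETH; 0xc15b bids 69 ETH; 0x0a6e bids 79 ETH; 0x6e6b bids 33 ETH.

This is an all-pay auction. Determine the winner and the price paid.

Bids ranked: 79 (0x0a6e) > 69 (0xc15b) > 61 (0x6d06) > 33 (0x6e6b) > 29 (0x0f1a) > 20 (0xb4bd) > …
0x0a6e wins with the top bid; all bids are sunk regardless.

0x0a6e pays 79 ETH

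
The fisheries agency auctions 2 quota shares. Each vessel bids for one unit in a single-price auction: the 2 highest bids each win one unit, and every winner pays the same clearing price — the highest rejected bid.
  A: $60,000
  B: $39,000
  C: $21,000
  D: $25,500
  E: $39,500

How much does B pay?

Bids ranked high→low: 60,000 (A), 39,500 (E), 39,000 (B), 25,500 (D), …
Winners (2 units): A, E.
Clearing price = highest rejected bid = $39,000.
B does not win → pays $0.

B pays $0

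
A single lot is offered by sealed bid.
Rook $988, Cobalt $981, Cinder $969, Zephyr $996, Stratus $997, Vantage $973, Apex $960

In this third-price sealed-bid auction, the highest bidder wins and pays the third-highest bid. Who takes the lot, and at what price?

Stratus pays $988

Bids ranked: 997 (Stratus) > 996 (Zephyr) > 988 (Rook) > 981 (Cobalt) > 973 (Vantage) > 969 (Cinder) > …
Stratus wins; payment is bid #3 in the ranking = $988.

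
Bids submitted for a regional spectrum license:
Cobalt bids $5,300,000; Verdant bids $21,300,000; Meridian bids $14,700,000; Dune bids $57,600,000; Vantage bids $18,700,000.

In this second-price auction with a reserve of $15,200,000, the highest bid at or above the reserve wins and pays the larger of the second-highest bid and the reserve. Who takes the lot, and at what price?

Bids ranked: 57,600,000 (Dune) > 21,300,000 (Verdant) > 18,700,000 (Vantage) > 14,700,000 (Meridian) > 5,300,000 (Cobalt)
Dune has the top bid at or above the reserve ($57,600,000).
Second-highest bid $21,300,000 exceeds the reserve $15,200,000 → payment $21,300,000.

Dune pays $21,300,000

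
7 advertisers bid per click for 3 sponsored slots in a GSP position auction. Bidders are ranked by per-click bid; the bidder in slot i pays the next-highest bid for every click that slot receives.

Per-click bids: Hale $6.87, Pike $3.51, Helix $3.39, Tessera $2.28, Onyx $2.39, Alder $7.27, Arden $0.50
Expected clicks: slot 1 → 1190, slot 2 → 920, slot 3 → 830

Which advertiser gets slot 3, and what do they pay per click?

Pike; $3.39 per click

Per-click bids in order: $7.27 (Alder) > $6.87 (Hale) > $3.51 (Pike) > $3.39 (Helix) > …
Slot 3 goes to the third-ranked bidder, Pike, who pays the next bid down: $3.39/click.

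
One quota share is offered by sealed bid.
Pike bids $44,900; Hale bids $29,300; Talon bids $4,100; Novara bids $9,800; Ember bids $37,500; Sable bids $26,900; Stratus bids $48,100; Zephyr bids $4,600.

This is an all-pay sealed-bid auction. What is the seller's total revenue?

All-pay sealed-bid auction: the highest bidder wins the item, but every bidder pays their own bid.
Bids ranked: 48,100 (Stratus) > 44,900 (Pike) > 37,500 (Ember) > 29,300 (Hale) > 26,900 (Sable) > 9,800 (Novara) > …
Stratus wins with the top bid; all bids are sunk regardless.
Every bidder forfeits their bid regardless of winning.
Revenue = 44,900 + 29,300 + 4,100 + 9,800 + 37,500 + 26,900 + 48,100 + 4,600 = $205,200.

Total revenue: $205,200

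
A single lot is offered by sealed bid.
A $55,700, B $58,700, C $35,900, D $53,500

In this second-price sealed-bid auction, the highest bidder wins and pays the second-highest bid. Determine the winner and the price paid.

B pays $55,700

Sorting bids: 58,700 (B) > 55,700 (A) > 53,500 (D) > 35,900 (C)
B is highest; pays the second-highest bid, $55,700.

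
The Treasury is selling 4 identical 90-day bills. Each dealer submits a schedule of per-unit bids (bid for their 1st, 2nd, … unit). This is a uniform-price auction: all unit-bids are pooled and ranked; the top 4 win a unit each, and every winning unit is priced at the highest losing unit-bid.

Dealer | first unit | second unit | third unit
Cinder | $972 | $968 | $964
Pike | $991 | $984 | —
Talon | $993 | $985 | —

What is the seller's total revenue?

Pooled unit-bids ranked (top 4): 993 (Talon-1), 991 (Pike-1), 985 (Talon-2), 984 (Pike-2)
Highest rejected unit-bid = $972.
Allocation: Pike 2, Talon 2. Every unit priced at $972.
Revenue = 4 × 972 = $3,888.

Total revenue: $3,888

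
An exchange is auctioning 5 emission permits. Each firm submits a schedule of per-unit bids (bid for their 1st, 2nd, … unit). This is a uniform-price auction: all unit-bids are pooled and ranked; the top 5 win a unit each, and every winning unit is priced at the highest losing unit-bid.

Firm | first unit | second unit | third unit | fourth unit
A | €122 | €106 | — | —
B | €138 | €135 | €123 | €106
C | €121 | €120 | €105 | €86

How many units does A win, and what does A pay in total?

A: 1 unit, pays €120

All unit-bids, highest first — top 5: 138 (B-1), 135 (B-2), 123 (B-3), 122 (A-1), 121 (C-1)
First bid not allocated: €120.
A wins 1 unit(s) at €120 each.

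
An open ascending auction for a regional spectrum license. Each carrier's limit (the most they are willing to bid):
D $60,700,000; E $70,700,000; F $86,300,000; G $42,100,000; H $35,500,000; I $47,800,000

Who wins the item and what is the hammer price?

F wins at $70,700,000

Open ascending-bid auction: the price rises until one bidder remains; the winner pays the price at which the last rival dropped out.
Limits ranked: 86,300,000 (F) > 70,700,000 (E) > 60,700,000 (D) > 47,800,000 (I) > 42,100,000 (G) > 35,500,000 (H)
E is the last rival to drop out, at $70,700,000; F remains and wins at that price.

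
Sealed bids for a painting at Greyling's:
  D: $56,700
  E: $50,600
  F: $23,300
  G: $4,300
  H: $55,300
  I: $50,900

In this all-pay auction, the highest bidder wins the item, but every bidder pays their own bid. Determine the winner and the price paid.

D pays $56,700

Rule: the highest bidder wins the item, but every bidder pays their own bid.
Sorting bids: 56,700 (D) > 55,300 (H) > 50,900 (I) > 50,600 (E) > 23,300 (F) > 4,300 (G)
D wins with the top bid; all bids are sunk regardless.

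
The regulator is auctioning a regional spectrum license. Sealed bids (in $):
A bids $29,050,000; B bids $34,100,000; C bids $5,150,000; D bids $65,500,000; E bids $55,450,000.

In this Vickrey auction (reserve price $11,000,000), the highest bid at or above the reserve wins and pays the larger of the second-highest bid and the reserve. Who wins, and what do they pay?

D pays $55,450,000

Bids ranked: 65,500,000 (D) > 55,450,000 (E) > 34,100,000 (B) > 29,050,000 (A) > 5,150,000 (C)
D has the top bid at or above the reserve ($65,500,000).
max(second-highest $55,450,000, reserve $11,000,000) = $55,450,000; the reserve does not bind.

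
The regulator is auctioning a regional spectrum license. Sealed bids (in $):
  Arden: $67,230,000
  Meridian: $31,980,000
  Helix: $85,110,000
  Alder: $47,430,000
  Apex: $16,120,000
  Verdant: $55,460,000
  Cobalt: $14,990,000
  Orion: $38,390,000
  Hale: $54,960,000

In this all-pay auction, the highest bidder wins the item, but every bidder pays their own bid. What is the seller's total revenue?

Total revenue: $411,670,000

Rule: the highest bidder wins the item, but every bidder pays their own bid.
Bids ranked: 85,110,000 (Helix) > 67,230,000 (Arden) > 55,460,000 (Verdant) > 54,960,000 (Hale) > 47,430,000 (Alder) > 38,390,000 (Orion) > …
Every bidder forfeits their bid regardless of winning.
Revenue = 67,230,000 + 31,980,000 + 85,110,000 + 47,430,000 + 16,120,000 + 55,460,000 + 14,990,000 + 38,390,000 + 54,960,000 = $411,670,000.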